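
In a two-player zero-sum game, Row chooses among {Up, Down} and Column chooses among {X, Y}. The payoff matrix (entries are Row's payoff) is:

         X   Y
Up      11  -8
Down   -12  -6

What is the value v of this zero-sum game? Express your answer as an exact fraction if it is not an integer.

-162/25

Row minima: Up → -8, Down → -12; maximin = -8.
Column maxima: X → 11, Y → -6; minimax = -6.
-8 ≠ -6, so there is no saddle point; optimal play is mixed.
Let Row play Up with probability p. Expected payoff against X: 11p + (-12)(1−p) = 23p − 12; against Y: (-8)p + (-6)(1−p) = −2p − 6.
Setting these equal: 23p − 12 = −2p − 6 ⇒ 25p = 6 ⇒ p = 6/25, and the value is (23)·(6/25) − 12 = -162/25.
For Column: with q = P(X), equating Up's and Down's payoffs gives 19q − 8 = −6q − 6 ⇒ q = 2/25.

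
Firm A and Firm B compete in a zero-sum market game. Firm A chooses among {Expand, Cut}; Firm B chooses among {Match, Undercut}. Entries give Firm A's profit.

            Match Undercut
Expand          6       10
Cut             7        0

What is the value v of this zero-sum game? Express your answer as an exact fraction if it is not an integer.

70/11

Row minima: Expand → 6, Cut → 0; maximin = 6.
Column maxima: Match → 7, Undercut → 10; minimax = 7.
6 ≠ 7, so there is no saddle point; optimal play is mixed.
Let Firm A play Expand with probability p. Expected payoff against Match: 6p + 7(1−p) = −p + 7; against Undercut: 10p + 0(1−p) = 10p.
Setting these equal: −p + 7 = 10p ⇒ −11p = -7 ⇒ p = 7/11, and the value is (-1)·(7/11) + 7 = 70/11.
For Firm B: with q = P(Match), equating Expand's and Cut's payoffs gives −4q + 10 = 7q ⇒ q = 10/11.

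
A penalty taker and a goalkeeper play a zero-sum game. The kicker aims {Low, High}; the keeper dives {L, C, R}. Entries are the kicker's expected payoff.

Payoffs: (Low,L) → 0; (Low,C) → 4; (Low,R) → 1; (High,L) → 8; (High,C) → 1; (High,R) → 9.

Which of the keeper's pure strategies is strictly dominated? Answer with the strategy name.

L holds the kicker's payoff strictly below R in every row: 0 < 1, 8 < 9.
So R is strictly dominated for the keeper.

R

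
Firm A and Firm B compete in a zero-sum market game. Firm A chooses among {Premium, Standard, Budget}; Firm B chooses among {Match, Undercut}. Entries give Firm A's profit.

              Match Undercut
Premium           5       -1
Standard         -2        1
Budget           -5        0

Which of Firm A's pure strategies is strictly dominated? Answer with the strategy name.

Standard gives a strictly higher payoff than Budget against every column: -2 > -5, 1 > 0.
So Budget is strictly dominated and Firm A never plays it.

Budget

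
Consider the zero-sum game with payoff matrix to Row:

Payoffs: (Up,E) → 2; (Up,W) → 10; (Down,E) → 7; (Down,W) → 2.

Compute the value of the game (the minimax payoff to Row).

66/13

Row minima: Up → 2, Down → 2; maximin = 2.
Column maxima: E → 7, W → 10; minimax = 7.
2 ≠ 7, so there is no saddle point; optimal play is mixed.
Let Row play Up with probability p. Expected payoff against E: 2p + 7(1−p) = −5p + 7; against W: 10p + 2(1−p) = 8p + 2.
Setting these equal: −5p + 7 = 8p + 2 ⇒ −13p = -5 ⇒ p = 5/13, and the value is (-5)·(5/13) + 7 = 66/13.
For Column: with q = P(E), equating Up's and Down's payoffs gives −8q + 10 = 5q + 2 ⇒ q = 8/13.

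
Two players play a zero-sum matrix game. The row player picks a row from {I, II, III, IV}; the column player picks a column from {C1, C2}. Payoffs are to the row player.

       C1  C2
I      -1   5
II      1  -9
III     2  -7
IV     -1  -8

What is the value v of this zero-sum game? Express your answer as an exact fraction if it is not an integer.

1/5

Row minima: I → -1, II → -9, III → -7, IV → -8; maximin = -1.
Column maxima: C1 → 2, C2 → 5; minimax = 2.
-1 ≠ 2, so there is no saddle point; optimal play is mixed.
II is strictly dominated by III, so the row player never plays it.
IV is strictly dominated by III, so the row player never plays it.
On the remaining 2×2 (I, III vs C1, C2):
Let the row player play I with probability p. Expected payoff against C1: (-1)p + 2(1−p) = −3p + 2; against C2: 5p + (-7)(1−p) = 12p − 7.
Setting these equal: −3p + 2 = 12p − 7 ⇒ −15p = -9 ⇒ p = 3/5, and the value is (-3)·(3/5) + 2 = 1/5.
For the column player: with q = P(C1), equating I's and III's payoffs gives −6q + 5 = 9q − 7 ⇒ q = 4/5.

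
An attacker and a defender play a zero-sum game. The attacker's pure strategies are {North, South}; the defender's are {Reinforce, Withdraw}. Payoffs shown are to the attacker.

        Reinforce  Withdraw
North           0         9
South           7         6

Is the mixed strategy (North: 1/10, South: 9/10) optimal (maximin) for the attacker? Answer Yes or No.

Against Reinforce this mix gives (1/10)·0 + (9/10)·7 = 63/10.
Against Withdraw this mix gives (1/10)·9 + (9/10)·6 = 63/10.
All of the defender's active replies (Reinforce, Withdraw) yield 63/10, and no column does worse for the attacker. The mix makes the defender indifferent and guarantees 63/10, so it is optimal.

Yes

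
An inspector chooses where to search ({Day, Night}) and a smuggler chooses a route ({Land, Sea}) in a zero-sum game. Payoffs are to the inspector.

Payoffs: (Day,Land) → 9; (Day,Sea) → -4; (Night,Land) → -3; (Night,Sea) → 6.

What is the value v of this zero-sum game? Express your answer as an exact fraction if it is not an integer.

Row minima: Day → -4, Night → -3; maximin = -3.
Column maxima: Land → 9, Sea → 6; minimax = 6.
-3 ≠ 6, so there is no saddle point; optimal play is mixed.
Let the inspector play Day with probability p. Expected payoff against Land: 9p + (-3)(1−p) = 12p − 3; against Sea: (-4)p + 6(1−p) = −10p + 6.
Setting these equal: 12p − 3 = −10p + 6 ⇒ 22p = 9 ⇒ p = 9/22, and the value is (12)·(9/22) − 3 = 21/11.
For the smuggler: with q = P(Land), equating Day's and Night's payoffs gives 13q − 4 = −9q + 6 ⇒ q = 5/11.

21/11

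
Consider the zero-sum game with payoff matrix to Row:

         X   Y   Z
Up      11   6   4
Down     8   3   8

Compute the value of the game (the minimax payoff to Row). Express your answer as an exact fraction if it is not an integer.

Row minima: Up → 4, Down → 3; maximin = 4.
Column maxima: X → 11, Y → 6, Z → 8; minimax = 6.
4 ≠ 6, so there is no saddle point; optimal play is mixed.
X is strictly dominated by Y (it gives Row strictly more in every row), so Column never plays it.
On the remaining 2×2 (Up, Down vs Y, Z):
Let Row play Up with probability p. Expected payoff against Y: 6p + 3(1−p) = 3p + 3; against Z: 4p + 8(1−p) = −4p + 8.
Setting these equal: 3p + 3 = −4p + 8 ⇒ 7p = 5 ⇒ p = 5/7, and the value is (3)·(5/7) + 3 = 36/7.
For Column: with q = P(Y), equating Up's and Down's payoffs gives 2q + 4 = −5q + 8 ⇒ q = 4/7.

36/7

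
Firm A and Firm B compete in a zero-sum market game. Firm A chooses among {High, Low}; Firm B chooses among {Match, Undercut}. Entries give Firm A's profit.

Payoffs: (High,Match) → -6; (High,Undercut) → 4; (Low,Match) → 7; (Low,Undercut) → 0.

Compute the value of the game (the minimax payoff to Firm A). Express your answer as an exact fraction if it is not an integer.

28/17

Row minima: High → -6, Low → 0; maximin = 0.
Column maxima: Match → 7, Undercut → 4; minimax = 4.
0 ≠ 4, so there is no saddle point; optimal play is mixed.
Let Firm A play High with probability p. Expected payoff against Match: (-6)p + 7(1−p) = −13p + 7; against Undercut: 4p + 0(1−p) = 4p.
Setting these equal: −13p + 7 = 4p ⇒ −17p = -7 ⇒ p = 7/17, and the value is (-13)·(7/17) + 7 = 28/17.
For Firm B: with q = P(Match), equating High's and Low's payoffs gives −10q + 4 = 7q ⇒ q = 4/17.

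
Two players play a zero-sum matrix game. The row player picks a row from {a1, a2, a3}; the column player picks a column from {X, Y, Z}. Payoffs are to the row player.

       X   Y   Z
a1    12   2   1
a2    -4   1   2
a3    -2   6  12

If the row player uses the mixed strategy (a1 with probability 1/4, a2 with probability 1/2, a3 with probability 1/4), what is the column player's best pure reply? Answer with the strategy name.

If the column player plays X, the row player's expected payoff is (1/4)·12 + (1/2)·(-4) + (1/4)·(-2) = 1/2.
If the column player plays Y, the row player's expected payoff is (1/4)·2 + (1/2)·1 + (1/4)·6 = 5/2.
If the column player plays Z, the row player's expected payoff is (1/4)·1 + (1/2)·2 + (1/4)·12 = 17/4.
The column player minimizes the row player's payoff; the smallest is 1/2, so the best response is X.

X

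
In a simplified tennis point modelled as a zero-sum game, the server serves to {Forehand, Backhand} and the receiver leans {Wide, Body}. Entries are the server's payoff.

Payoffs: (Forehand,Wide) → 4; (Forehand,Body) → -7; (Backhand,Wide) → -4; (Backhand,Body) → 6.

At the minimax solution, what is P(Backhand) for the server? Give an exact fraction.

Row minima: Forehand → -7, Backhand → -4; maximin = -4.
Column maxima: Wide → 4, Body → 6; minimax = 4.
-4 ≠ 4, so there is no saddle point; optimal play is mixed.
Let the server play Forehand with probability p. Expected payoff against Wide: 4p + (-4)(1−p) = 8p − 4; against Body: (-7)p + 6(1−p) = −13p + 6.
Setting these equal: 8p − 4 = −13p + 6 ⇒ 21p = 10 ⇒ p = 10/21, and the value is (8)·(10/21) − 4 = -4/21.
For the receiver: with q = P(Wide), equating Forehand's and Backhand's payoffs gives 11q − 7 = −10q + 6 ⇒ q = 13/21.

11/21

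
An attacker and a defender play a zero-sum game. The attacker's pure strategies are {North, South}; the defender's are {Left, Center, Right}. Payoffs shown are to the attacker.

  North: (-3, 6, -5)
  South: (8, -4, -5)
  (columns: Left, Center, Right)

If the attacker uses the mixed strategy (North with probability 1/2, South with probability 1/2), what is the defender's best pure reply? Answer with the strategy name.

If the defender plays Left, the attacker's expected payoff is (1/2)·(-3) + (1/2)·8 = 5/2.
If the defender plays Center, the attacker's expected payoff is (1/2)·6 + (1/2)·(-4) = 1.
If the defender plays Right, the attacker's expected payoff is (1/2)·(-5) + (1/2)·(-5) = -5.
The defender minimizes the attacker's payoff; the smallest is -5, so the best response is Right.

Right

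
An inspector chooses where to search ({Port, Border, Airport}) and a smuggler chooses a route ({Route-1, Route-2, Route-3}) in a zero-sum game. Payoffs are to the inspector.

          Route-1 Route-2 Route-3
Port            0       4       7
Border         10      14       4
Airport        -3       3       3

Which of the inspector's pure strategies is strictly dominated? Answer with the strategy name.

Airport

Port gives a strictly higher payoff than Airport against every column: 0 > -3, 4 > 3, 7 > 3.
So Airport is strictly dominated and the inspector never plays it.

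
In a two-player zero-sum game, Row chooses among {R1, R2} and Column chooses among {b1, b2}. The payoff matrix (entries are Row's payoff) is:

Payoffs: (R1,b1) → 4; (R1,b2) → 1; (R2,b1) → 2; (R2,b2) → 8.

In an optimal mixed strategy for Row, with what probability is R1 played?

2/3

Row minima: R1 → 1, R2 → 2; maximin = 2.
Column maxima: b1 → 4, b2 → 8; minimax = 4.
2 ≠ 4, so there is no saddle point; optimal play is mixed.
Let Row play R1 with probability p. Expected payoff against b1: 4p + 2(1−p) = 2p + 2; against b2: 1p + 8(1−p) = −7p + 8.
Setting these equal: 2p + 2 = −7p + 8 ⇒ 9p = 6 ⇒ p = 2/3, and the value is (2)·(2/3) + 2 = 10/3.
For Column: with q = P(b1), equating R1's and R2's payoffs gives 3q + 1 = −6q + 8 ⇒ q = 7/9.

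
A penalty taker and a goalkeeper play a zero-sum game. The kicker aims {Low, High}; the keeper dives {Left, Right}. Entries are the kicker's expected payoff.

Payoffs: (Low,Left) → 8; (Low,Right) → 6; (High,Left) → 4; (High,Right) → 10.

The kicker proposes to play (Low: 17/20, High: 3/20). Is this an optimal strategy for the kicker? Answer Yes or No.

No

Against Left this mix gives (17/20)·8 + (3/20)·4 = 37/5.
Against Right this mix gives (17/20)·6 + (3/20)·10 = 33/5.
The keeper will play Right, holding the kicker to 33/5. Shifting weight toward the row that does better against Right would raise this floor (the equalizing mix achieves 7 against both Right and Left), so the proposed strategy is not optimal.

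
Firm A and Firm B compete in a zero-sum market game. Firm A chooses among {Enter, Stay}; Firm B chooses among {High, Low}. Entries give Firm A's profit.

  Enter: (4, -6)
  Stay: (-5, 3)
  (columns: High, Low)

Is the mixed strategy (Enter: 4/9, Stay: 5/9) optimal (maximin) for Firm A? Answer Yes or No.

Against High this mix gives (4/9)·4 + (5/9)·(-5) = -1.
Against Low this mix gives (4/9)·(-6) + (5/9)·3 = -1.
All of Firm B's active replies (High, Low) yield -1, and no column does worse for Firm A. The mix makes Firm B indifferent and guarantees -1, so it is optimal.

Yes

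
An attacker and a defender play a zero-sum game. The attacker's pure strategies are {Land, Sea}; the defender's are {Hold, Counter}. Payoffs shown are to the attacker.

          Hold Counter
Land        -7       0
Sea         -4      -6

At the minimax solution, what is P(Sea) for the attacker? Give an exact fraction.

Row minima: Land → -7, Sea → -6; maximin = -6.
Column maxima: Hold → -4, Counter → 0; minimax = -4.
-6 ≠ -4, so there is no saddle point; optimal play is mixed.
Let the attacker play Land with probability p. Expected payoff against Hold: (-7)p + (-4)(1−p) = −3p − 4; against Counter: 0p + (-6)(1−p) = 6p − 6.
Setting these equal: −3p − 4 = 6p − 6 ⇒ −9p = -2 ⇒ p = 2/9, and the value is (-3)·(2/9) − 4 = -14/3.
For the defender: with q = P(Hold), equating Land's and Sea's payoffs gives −7q = 2q − 6 ⇒ q = 2/3.

7/9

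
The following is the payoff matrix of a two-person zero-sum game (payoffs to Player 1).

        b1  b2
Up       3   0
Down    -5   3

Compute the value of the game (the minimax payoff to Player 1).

Row minima: Up → 0, Down → -5; maximin = 0.
Column maxima: b1 → 3, b2 → 3; minimax = 3.
0 ≠ 3, so there is no saddle point; optimal play is mixed.
Let Player 1 play Up with probability p. Expected payoff against b1: 3p + (-5)(1−p) = 8p − 5; against b2: 0p + 3(1−p) = −3p + 3.
Setting these equal: 8p − 5 = −3p + 3 ⇒ 11p = 8 ⇒ p = 8/11, and the value is (8)·(8/11) − 5 = 9/11.
For Player 2: with q = P(b1), equating Up's and Down's payoffs gives 3q = −8q + 3 ⇒ q = 3/11.

9/11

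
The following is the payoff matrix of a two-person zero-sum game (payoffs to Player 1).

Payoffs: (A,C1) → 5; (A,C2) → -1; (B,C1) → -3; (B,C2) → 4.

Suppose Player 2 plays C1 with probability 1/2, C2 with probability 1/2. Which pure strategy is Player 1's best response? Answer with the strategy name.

A

Expected payoff of A: (1/2)·5 + (1/2)·(-1) = 2.
Expected payoff of B: (1/2)·(-3) + (1/2)·4 = 1/2.
The largest is 2, so Player 1's best response is A.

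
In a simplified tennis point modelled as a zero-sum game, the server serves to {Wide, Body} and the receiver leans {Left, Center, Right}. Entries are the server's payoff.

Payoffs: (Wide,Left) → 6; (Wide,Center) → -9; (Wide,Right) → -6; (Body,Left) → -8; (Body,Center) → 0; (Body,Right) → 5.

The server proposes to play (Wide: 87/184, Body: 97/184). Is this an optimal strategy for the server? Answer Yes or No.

No

Against Left this mix gives (87/184)·6 + (97/184)·(-8) = -127/92.
Against Center this mix gives (87/184)·(-9) + (97/184)·0 = -783/184.
Against Right this mix gives (87/184)·(-6) + (97/184)·5 = -37/184.
The receiver will play Center, holding the server to -783/184. Shifting weight toward the row that does better against Center would raise this floor (the equalizing mix achieves -72/23 against both Center and Left), so the proposed strategy is not optimal.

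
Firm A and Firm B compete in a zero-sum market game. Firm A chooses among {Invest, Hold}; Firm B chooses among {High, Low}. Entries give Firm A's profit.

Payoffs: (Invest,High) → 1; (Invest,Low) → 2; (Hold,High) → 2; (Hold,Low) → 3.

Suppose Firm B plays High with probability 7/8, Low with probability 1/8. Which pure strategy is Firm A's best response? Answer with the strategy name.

Expected payoff of Invest: (7/8)·1 + (1/8)·2 = 9/8.
Expected payoff of Hold: (7/8)·2 + (1/8)·3 = 17/8.
The largest is 17/8, so Firm A's best response is Hold.

Hold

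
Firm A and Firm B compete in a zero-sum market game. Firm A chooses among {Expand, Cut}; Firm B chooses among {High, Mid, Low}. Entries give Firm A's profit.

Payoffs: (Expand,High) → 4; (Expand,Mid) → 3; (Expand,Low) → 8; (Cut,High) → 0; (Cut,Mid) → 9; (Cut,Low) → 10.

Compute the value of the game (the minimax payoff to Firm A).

Row minima: Expand → 3, Cut → 0; maximin = 3.
Column maxima: High → 4, Mid → 9, Low → 10; minimax = 4.
3 ≠ 4, so there is no saddle point; optimal play is mixed.
Low is strictly dominated by High (it gives Firm A strictly more in every row), so Firm B never plays it.
On the remaining 2×2 (Expand, Cut vs High, Mid):
Let Firm A play Expand with probability p. Expected payoff against High: 4p + 0(1−p) = 4p; against Mid: 3p + 9(1−p) = −6p + 9.
Setting these equal: 4p = −6p + 9 ⇒ 10p = 9 ⇒ p = 9/10, and the value is (4)·(9/10) = 18/5.
For Firm B: with q = P(High), equating Expand's and Cut's payoffs gives q + 3 = −9q + 9 ⇒ q = 3/5.

18/5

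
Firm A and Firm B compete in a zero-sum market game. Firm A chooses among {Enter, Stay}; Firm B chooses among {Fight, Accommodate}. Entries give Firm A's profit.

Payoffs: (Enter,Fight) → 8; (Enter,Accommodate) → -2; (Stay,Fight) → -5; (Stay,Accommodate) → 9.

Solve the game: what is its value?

Row minima: Enter → -2, Stay → -5; maximin = -2.
Column maxima: Fight → 8, Accommodate → 9; minimax = 8.
-2 ≠ 8, so there is no saddle point; optimal play is mixed.
Let Firm A play Enter with probability p. Expected payoff against Fight: 8p + (-5)(1−p) = 13p − 5; against Accommodate: (-2)p + 9(1−p) = −11p + 9.
Setting these equal: 13p − 5 = −11p + 9 ⇒ 24p = 14 ⇒ p = 7/12, and the value is (13)·(7/12) − 5 = 31/12.
For Firm B: with q = P(Fight), equating Enter's and Stay's payoffs gives 10q − 2 = −14q + 9 ⇒ q = 11/24.

31/12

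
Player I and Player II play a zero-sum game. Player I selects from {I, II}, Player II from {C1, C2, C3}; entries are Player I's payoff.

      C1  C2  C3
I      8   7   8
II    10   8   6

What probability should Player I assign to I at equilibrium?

Row minima: I → 7, II → 6; maximin = 7.
Column maxima: C1 → 10, C2 → 8, C3 → 8; minimax = 8.
7 ≠ 8, so there is no saddle point; optimal play is mixed.
C1 is strictly dominated by C2 (it gives Player I strictly more in every row), so Player II never plays it.
On the remaining 2×2 (I, II vs C2, C3):
Let Player I play I with probability p. Expected payoff against C2: 7p + 8(1−p) = −p + 8; against C3: 8p + 6(1−p) = 2p + 6.
Setting these equal: −p + 8 = 2p + 6 ⇒ −3p = -2 ⇒ p = 2/3, and the value is (-1)·(2/3) + 8 = 22/3.
For Player II: with q = P(C2), equating I's and II's payoffs gives −q + 8 = 2q + 6 ⇒ q = 2/3.

2/3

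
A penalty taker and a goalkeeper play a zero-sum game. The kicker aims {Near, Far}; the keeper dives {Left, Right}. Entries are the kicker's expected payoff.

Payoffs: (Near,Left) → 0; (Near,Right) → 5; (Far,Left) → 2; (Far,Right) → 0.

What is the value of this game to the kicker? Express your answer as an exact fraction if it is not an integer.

Row minima: Near → 0, Far → 0; maximin = 0.
Column maxima: Left → 2, Right → 5; minimax = 2.
0 ≠ 2, so there is no saddle point; optimal play is mixed.
Let the kicker play Near with probability p. Expected payoff against Left: 0p + 2(1−p) = −2p + 2; against Right: 5p + 0(1−p) = 5p.
Setting these equal: −2p + 2 = 5p ⇒ −7p = -2 ⇒ p = 2/7, and the value is (-2)·(2/7) + 2 = 10/7.
For the keeper: with q = P(Left), equating Near's and Far's payoffs gives −5q + 5 = 2q ⇒ q = 5/7.

10/7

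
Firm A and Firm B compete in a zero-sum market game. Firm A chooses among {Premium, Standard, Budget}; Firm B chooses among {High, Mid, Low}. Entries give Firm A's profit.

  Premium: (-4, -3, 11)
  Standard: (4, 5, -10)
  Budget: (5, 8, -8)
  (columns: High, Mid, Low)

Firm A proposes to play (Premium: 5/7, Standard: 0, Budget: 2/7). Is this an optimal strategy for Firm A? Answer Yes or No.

Against High this mix gives (5/7)·(-4) + (2/7)·5 = -10/7.
Against Mid this mix gives (5/7)·(-3) + (2/7)·8 = 1/7.
Against Low this mix gives (5/7)·11 + (2/7)·(-8) = 39/7.
Firm B will play High, holding Firm A to -10/7. Shifting weight toward the row that does better against High would raise this floor (the equalizing mix achieves 23/28 against both High and Low), so the proposed strategy is not optimal.

No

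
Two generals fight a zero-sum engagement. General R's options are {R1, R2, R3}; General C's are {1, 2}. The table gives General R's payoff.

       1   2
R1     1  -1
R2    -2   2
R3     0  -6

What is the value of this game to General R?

0

Row minima: R1 → -1, R2 → -2, R3 → -6; maximin = -1.
Column maxima: 1 → 1, 2 → 2; minimax = 1.
-1 ≠ 1, so there is no saddle point; optimal play is mixed.
R3 is strictly dominated by R1, so General R never plays it.
On the remaining 2×2 (R1, R2 vs 1, 2):
Let General R play R1 with probability p. Expected payoff against 1: 1p + (-2)(1−p) = 3p − 2; against 2: (-1)p + 2(1−p) = −3p + 2.
Setting these equal: 3p − 2 = −3p + 2 ⇒ 6p = 4 ⇒ p = 2/3, and the value is (3)·(2/3) − 2 = 0.
For General C: with q = P(1), equating R1's and R2's payoffs gives 2q − 1 = −4q + 2 ⇒ q = 1/2.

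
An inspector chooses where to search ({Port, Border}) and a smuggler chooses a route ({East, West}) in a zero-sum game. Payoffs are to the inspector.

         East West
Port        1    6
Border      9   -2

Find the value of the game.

7/2

Row minima: Port → 1, Border → -2; maximin = 1.
Column maxima: East → 9, West → 6; minimax = 6.
1 ≠ 6, so there is no saddle point; optimal play is mixed.
Let the inspector play Port with probability p. Expected payoff against East: 1p + 9(1−p) = −8p + 9; against West: 6p + (-2)(1−p) = 8p − 2.
Setting these equal: −8p + 9 = 8p − 2 ⇒ −16p = -11 ⇒ p = 11/16, and the value is (-8)·(11/16) + 9 = 7/2.
For the smuggler: with q = P(East), equating Port's and Border's payoffs gives −5q + 6 = 11q − 2 ⇒ q = 1/2.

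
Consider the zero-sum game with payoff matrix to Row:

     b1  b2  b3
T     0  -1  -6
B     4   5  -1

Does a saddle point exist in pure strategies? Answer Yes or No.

Yes

Row minima: T → -6, B → -1; maximin = -1.
Column maxima: b1 → 4, b2 → 5, b3 → -1; minimax = -1.
maximin = minimax = -1, so a saddle point exists.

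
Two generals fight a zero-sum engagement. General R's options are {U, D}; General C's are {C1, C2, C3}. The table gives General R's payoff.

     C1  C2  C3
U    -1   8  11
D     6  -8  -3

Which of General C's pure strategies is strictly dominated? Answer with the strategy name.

C2 holds General R's payoff strictly below C3 in every row: 8 < 11, -8 < -3.
So C3 is strictly dominated for General C.

C3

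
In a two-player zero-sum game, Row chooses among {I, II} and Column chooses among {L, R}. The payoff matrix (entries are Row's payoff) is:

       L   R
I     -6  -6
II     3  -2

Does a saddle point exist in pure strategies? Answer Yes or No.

Yes

Row minima: I → -6, II → -2; maximin = -2.
Column maxima: L → 3, R → -2; minimax = -2.
maximin = minimax = -2, so a saddle point exists.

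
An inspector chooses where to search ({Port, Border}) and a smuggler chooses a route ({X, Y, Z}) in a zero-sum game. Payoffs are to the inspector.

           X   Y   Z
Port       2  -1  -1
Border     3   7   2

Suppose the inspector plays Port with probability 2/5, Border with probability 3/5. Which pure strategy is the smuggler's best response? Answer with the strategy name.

If the smuggler plays X, the inspector's expected payoff is (2/5)·2 + (3/5)·3 = 13/5.
If the smuggler plays Y, the inspector's expected payoff is (2/5)·(-1) + (3/5)·7 = 19/5.
If the smuggler plays Z, the inspector's expected payoff is (2/5)·(-1) + (3/5)·2 = 4/5.
The smuggler minimizes the inspector's payoff; the smallest is 4/5, so the best response is Z.

Z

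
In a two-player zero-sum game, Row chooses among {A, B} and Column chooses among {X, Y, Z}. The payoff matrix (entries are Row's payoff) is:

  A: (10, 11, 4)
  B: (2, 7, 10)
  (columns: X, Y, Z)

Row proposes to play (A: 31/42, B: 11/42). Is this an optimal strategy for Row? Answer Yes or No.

Against X this mix gives (31/42)·10 + (11/42)·2 = 166/21.
Against Y this mix gives (31/42)·11 + (11/42)·7 = 209/21.
Against Z this mix gives (31/42)·4 + (11/42)·10 = 39/7.
Column will play Z, holding Row to 39/7. Shifting weight toward the row that does better against Z would raise this floor (the equalizing mix achieves 46/7 against both Z and X), so the proposed strategy is not optimal.

No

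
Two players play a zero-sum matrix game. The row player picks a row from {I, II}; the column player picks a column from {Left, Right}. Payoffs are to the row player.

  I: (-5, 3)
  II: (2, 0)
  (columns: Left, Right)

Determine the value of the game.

Row minima: I → -5, II → 0; maximin = 0.
Column maxima: Left → 2, Right → 3; minimax = 2.
0 ≠ 2, so there is no saddle point; optimal play is mixed.
Let the row player play I with probability p. Expected payoff against Left: (-5)p + 2(1−p) = −7p + 2; against Right: 3p + 0(1−p) = 3p.
Setting these equal: −7p + 2 = 3p ⇒ −10p = -2 ⇒ p = 1/5, and the value is (-7)·(1/5) + 2 = 3/5.
For the column player: with q = P(Left), equating I's and II's payoffs gives −8q + 3 = 2q ⇒ q = 3/10.

3/5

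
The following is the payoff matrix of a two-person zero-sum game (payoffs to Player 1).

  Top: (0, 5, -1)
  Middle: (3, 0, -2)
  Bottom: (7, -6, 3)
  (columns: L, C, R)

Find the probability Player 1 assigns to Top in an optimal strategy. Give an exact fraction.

Row minima: Top → -1, Middle → -2, Bottom → -6; maximin = -1.
Column maxima: L → 7, C → 5, R → 3; minimax = 3.
-1 ≠ 3, so there is no saddle point; optimal play is mixed.
L is strictly dominated by R (it gives Player 1 strictly more in every row), so Player 2 never plays it.
With L eliminated, Middle is strictly dominated by Top (Top gives Player 1 strictly more in every remaining column), so Player 1 never plays it.
On the remaining 2×2 (Top, Bottom vs C, R):
Let Player 1 play Top with probability p. Expected payoff against C: 5p + (-6)(1−p) = 11p − 6; against R: (-1)p + 3(1−p) = −4p + 3.
Setting these equal: 11p − 6 = −4p + 3 ⇒ 15p = 9 ⇒ p = 3/5, and the value is (11)·(3/5) − 6 = 3/5.
For Player 2: with q = P(C), equating Top's and Bottom's payoffs gives 6q − 1 = −9q + 3 ⇒ q = 4/15.

3/5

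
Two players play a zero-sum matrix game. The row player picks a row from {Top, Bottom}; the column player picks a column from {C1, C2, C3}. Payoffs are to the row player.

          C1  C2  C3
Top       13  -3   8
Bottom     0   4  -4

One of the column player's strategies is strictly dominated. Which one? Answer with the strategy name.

C3 holds the row player's payoff strictly below C1 in every row: 8 < 13, -4 < 0.
So C1 is strictly dominated for the column player.

C1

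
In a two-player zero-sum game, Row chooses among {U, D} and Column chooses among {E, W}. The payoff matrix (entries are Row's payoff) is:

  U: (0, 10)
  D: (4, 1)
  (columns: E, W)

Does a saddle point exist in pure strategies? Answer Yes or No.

Row minima: U → 0, D → 1; maximin = 1.
Column maxima: E → 4, W → 10; minimax = 4.
1 ≠ 4, so no pure-strategy equilibrium exists.

No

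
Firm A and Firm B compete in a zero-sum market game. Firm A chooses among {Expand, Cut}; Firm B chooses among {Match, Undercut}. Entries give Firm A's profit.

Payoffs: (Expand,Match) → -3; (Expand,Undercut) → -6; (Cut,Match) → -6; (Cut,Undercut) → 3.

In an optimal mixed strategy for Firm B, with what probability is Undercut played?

Row minima: Expand → -6, Cut → -6; maximin = -6.
Column maxima: Match → -3, Undercut → 3; minimax = -3.
-6 ≠ -3, so there is no saddle point; optimal play is mixed.
Let Firm A play Expand with probability p. Expected payoff against Match: (-3)p + (-6)(1−p) = 3p − 6; against Undercut: (-6)p + 3(1−p) = −9p + 3.
Setting these equal: 3p − 6 = −9p + 3 ⇒ 12p = 9 ⇒ p = 3/4, and the value is (3)·(3/4) − 6 = -15/4.
For Firm B: with q = P(Match), equating Expand's and Cut's payoffs gives 3q − 6 = −9q + 3 ⇒ q = 3/4.

1/4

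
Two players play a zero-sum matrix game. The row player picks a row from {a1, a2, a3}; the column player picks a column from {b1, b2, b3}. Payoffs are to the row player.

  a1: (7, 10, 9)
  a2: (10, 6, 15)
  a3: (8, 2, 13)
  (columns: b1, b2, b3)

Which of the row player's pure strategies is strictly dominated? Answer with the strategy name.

a3

a2 gives a strictly higher payoff than a3 against every column: 10 > 8, 6 > 2, 15 > 13.
So a3 is strictly dominated and the row player never plays it.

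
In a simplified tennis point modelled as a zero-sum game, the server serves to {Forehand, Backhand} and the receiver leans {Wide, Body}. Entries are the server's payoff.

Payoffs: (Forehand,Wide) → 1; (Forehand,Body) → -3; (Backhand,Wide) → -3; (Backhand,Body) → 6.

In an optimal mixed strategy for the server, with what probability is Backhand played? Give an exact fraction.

4/13

Row minima: Forehand → -3, Backhand → -3; maximin = -3.
Column maxima: Wide → 1, Body → 6; minimax = 1.
-3 ≠ 1, so there is no saddle point; optimal play is mixed.
Let the server play Forehand with probability p. Expected payoff against Wide: 1p + (-3)(1−p) = 4p − 3; against Body: (-3)p + 6(1−p) = −9p + 6.
Setting these equal: 4p − 3 = −9p + 6 ⇒ 13p = 9 ⇒ p = 9/13, and the value is (4)·(9/13) − 3 = -3/13.
For the receiver: with q = P(Wide), equating Forehand's and Backhand's payoffs gives 4q − 3 = −9q + 6 ⇒ q = 9/13.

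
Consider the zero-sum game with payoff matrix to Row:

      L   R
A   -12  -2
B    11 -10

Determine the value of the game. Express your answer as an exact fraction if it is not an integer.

-142/31

Row minima: A → -12, B → -10; maximin = -10.
Column maxima: L → 11, R → -2; minimax = -2.
-10 ≠ -2, so there is no saddle point; optimal play is mixed.
Let Row play A with probability p. Expected payoff against L: (-12)p + 11(1−p) = −23p + 11; against R: (-2)p + (-10)(1−p) = 8p − 10.
Setting these equal: −23p + 11 = 8p − 10 ⇒ −31p = -21 ⇒ p = 21/31, and the value is (-23)·(21/31) + 11 = -142/31.
For Column: with q = P(L), equating A's and B's payoffs gives −10q − 2 = 21q − 10 ⇒ q = 8/31.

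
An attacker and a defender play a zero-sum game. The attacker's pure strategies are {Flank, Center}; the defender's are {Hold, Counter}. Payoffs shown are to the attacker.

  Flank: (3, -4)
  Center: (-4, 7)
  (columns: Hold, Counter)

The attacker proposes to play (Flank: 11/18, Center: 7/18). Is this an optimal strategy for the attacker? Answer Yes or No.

Against Hold this mix gives (11/18)·3 + (7/18)·(-4) = 5/18.
Against Counter this mix gives (11/18)·(-4) + (7/18)·7 = 5/18.
All of the defender's active replies (Hold, Counter) yield 5/18, and no column does worse for the attacker. The mix makes the defender indifferent and guarantees 5/18, so it is optimal.

Yes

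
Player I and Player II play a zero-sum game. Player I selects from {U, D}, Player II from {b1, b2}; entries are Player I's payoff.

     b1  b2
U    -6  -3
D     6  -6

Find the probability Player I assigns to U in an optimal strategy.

4/5

Row minima: U → -6, D → -6; maximin = -6.
Column maxima: b1 → 6, b2 → -3; minimax = -3.
-6 ≠ -3, so there is no saddle point; optimal play is mixed.
Let Player I play U with probability p. Expected payoff against b1: (-6)p + 6(1−p) = −12p + 6; against b2: (-3)p + (-6)(1−p) = 3p − 6.
Setting these equal: −12p + 6 = 3p − 6 ⇒ −15p = -12 ⇒ p = 4/5, and the value is (-12)·(4/5) + 6 = -18/5.
For Player II: with q = P(b1), equating U's and D's payoffs gives −3q − 3 = 12q − 6 ⇒ q = 1/5.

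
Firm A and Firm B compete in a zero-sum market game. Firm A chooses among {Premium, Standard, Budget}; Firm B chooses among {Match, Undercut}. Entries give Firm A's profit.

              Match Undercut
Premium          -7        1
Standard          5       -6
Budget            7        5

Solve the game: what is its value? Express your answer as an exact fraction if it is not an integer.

Row minima: Premium → -7, Standard → -6, Budget → 5; maximin = 5.
Column maxima: Match → 7, Undercut → 5; minimax = 5.
Since maximin = minimax = 5, there is a saddle point and the value is 5.

5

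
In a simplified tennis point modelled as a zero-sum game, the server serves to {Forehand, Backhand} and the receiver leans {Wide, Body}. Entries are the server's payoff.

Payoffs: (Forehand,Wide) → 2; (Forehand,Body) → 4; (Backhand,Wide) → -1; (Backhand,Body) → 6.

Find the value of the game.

2

Row minima: Forehand → 2, Backhand → -1; maximin = 2.
Column maxima: Wide → 2, Body → 6; minimax = 2.
Since maximin = minimax = 2, there is a saddle point and the value is 2.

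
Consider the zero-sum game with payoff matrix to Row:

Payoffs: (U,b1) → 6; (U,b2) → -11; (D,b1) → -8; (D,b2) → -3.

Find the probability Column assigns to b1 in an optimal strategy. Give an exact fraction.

4/11

Row minima: U → -11, D → -8; maximin = -8.
Column maxima: b1 → 6, b2 → -3; minimax = -3.
-8 ≠ -3, so there is no saddle point; optimal play is mixed.
Let Row play U with probability p. Expected payoff against b1: 6p + (-8)(1−p) = 14p − 8; against b2: (-11)p + (-3)(1−p) = −8p − 3.
Setting these equal: 14p − 8 = −8p − 3 ⇒ 22p = 5 ⇒ p = 5/22, and the value is (14)·(5/22) − 8 = -53/11.
For Column: with q = P(b1), equating U's and D's payoffs gives 17q − 11 = −5q − 3 ⇒ q = 4/11.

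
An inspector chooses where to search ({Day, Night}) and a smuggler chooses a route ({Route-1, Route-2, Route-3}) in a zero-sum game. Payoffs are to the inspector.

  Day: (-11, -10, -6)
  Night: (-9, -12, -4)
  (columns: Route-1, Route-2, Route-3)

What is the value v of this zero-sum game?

-21/2

Row minima: Day → -11, Night → -12; maximin = -11.
Column maxima: Route-1 → -9, Route-2 → -10, Route-3 → -4; minimax = -10.
-11 ≠ -10, so there is no saddle point; optimal play is mixed.
Route-3 is strictly dominated by Route-1 (it gives the inspector strictly more in every row), so the smuggler never plays it.
On the remaining 2×2 (Day, Night vs Route-1, Route-2):
Let the inspector play Day with probability p. Expected payoff against Route-1: (-11)p + (-9)(1−p) = −2p − 9; against Route-2: (-10)p + (-12)(1−p) = 2p − 12.
Setting these equal: −2p − 9 = 2p − 12 ⇒ −4p = -3 ⇒ p = 3/4, and the value is (-2)·(3/4) − 9 = -21/2.
For the smuggler: with q = P(Route-1), equating Day's and Night's payoffs gives −q − 10 = 3q − 12 ⇒ q = 1/2.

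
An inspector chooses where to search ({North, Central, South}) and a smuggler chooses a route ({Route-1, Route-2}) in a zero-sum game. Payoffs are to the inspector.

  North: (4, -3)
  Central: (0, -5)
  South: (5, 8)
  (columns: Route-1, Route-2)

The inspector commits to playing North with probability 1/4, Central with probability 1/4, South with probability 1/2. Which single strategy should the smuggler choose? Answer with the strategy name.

If the smuggler plays Route-1, the inspector's expected payoff is (1/4)·4 + (1/4)·0 + (1/2)·5 = 7/2.
If the smuggler plays Route-2, the inspector's expected payoff is (1/4)·(-3) + (1/4)·(-5) + (1/2)·8 = 2.
The smuggler minimizes the inspector's payoff; the smallest is 2, so the best response is Route-2.

Route-2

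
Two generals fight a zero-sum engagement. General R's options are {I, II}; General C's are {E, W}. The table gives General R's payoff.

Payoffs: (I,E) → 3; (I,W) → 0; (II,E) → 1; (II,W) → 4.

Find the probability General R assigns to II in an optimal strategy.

Row minima: I → 0, II → 1; maximin = 1.
Column maxima: E → 3, W → 4; minimax = 3.
1 ≠ 3, so there is no saddle point; optimal play is mixed.
Let General R play I with probability p. Expected payoff against E: 3p + 1(1−p) = 2p + 1; against W: 0p + 4(1−p) = −4p + 4.
Setting these equal: 2p + 1 = −4p + 4 ⇒ 6p = 3 ⇒ p = 1/2, and the value is (2)·(1/2) + 1 = 2.
For General C: with q = P(E), equating I's and II's payoffs gives 3q = −3q + 4 ⇒ q = 2/3.

1/2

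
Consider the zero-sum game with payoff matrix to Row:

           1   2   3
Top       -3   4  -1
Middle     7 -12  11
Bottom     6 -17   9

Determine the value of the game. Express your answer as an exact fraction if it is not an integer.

Row minima: Top → -3, Middle → -12, Bottom → -17; maximin = -3.
Column maxima: 1 → 7, 2 → 4, 3 → 11; minimax = 4.
-3 ≠ 4, so there is no saddle point; optimal play is mixed.
Bottom is strictly dominated by Middle, so Row never plays it.
3 is strictly dominated by 1 (it gives Row strictly more in every row), so Column never plays it.
On the remaining 2×2 (Top, Middle vs 1, 2):
Let Row play Top with probability p. Expected payoff against 1: (-3)p + 7(1−p) = −10p + 7; against 2: 4p + (-12)(1−p) = 16p − 12.
Setting these equal: −10p + 7 = 16p − 12 ⇒ −26p = -19 ⇒ p = 19/26, and the value is (-10)·(19/26) + 7 = -4/13.
For Column: with q = P(1), equating Top's and Middle's payoffs gives −7q + 4 = 19q − 12 ⇒ q = 8/13.

-4/13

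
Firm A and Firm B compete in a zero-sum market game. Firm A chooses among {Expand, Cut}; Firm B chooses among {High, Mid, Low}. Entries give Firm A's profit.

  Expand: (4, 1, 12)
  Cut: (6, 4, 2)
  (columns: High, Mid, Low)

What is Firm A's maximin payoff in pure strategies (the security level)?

Row minima: Expand → 1, Cut → 2.
The best of these is 2.

2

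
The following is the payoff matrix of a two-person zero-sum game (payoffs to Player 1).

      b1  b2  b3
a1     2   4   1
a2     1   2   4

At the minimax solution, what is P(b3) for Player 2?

Row minima: a1 → 1, a2 → 1; maximin = 1.
Column maxima: b1 → 2, b2 → 4, b3 → 4; minimax = 2.
1 ≠ 2, so there is no saddle point; optimal play is mixed.
b2 is strictly dominated by b1 (it gives Player 1 strictly more in every row), so Player 2 never plays it.
On the remaining 2×2 (a1, a2 vs b1, b3):
Let Player 1 play a1 with probability p. Expected payoff against b1: 2p + 1(1−p) = p + 1; against b3: 1p + 4(1−p) = −3p + 4.
Setting these equal: p + 1 = −3p + 4 ⇒ 4p = 3 ⇒ p = 3/4, and the value is (1)·(3/4) + 1 = 7/4.
For Player 2: with q = P(b1), equating a1's and a2's payoffs gives q + 1 = −3q + 4 ⇒ q = 3/4.

1/4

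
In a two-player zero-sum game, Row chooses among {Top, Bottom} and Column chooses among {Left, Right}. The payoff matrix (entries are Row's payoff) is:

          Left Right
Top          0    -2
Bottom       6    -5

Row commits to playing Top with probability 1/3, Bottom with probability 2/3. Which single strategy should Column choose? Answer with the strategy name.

If Column plays Left, Row's expected payoff is (1/3)·0 + (2/3)·6 = 4.
If Column plays Right, Row's expected payoff is (1/3)·(-2) + (2/3)·(-5) = -4.
Column minimizes Row's payoff; the smallest is -4, so the best response is Right.

Right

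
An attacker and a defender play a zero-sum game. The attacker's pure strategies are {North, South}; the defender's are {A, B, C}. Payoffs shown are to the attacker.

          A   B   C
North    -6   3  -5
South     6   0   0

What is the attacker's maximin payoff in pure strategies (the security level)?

0

Row minima: North → -6, South → 0.
The best of these is 0.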